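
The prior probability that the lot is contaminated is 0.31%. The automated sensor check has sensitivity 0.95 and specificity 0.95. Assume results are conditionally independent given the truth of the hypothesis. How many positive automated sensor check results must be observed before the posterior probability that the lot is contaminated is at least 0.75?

3

Prior odds: 0.0031 ÷ 0.9969 = 31/9969.
False-positive rate = 1 − 0.95 = 0.05; likelihood ratio of a positive = 0.95/0.05 = 19.
Target posterior odds = 0.75/0.25 = 3.
Require 19ⁿ ≥ 3 ÷ (31/9969) = 29907/31.
19² = 361 falls short of 29907/31 but 19³ = 6859 reaches it, so n = 3.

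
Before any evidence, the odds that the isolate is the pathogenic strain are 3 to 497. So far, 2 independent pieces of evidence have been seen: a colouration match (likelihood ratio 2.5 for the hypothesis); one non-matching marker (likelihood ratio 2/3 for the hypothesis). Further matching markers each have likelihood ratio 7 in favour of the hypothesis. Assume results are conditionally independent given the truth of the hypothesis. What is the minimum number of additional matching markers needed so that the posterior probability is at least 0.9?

Prior odds = 3/497.
Combined Bayes factor of the evidence already in hand = 2.5 × (2/3) = 5/3.
Odds after that evidence = (3/497) × 5/3 = 5/497.
Target odds = 0.9/0.1 = 9.
Need 7ⁿ ≥ 9 ÷ (5/497) = 894.6.
7³ = 343 falls short of 894.6 but 7⁴ = 2401 reaches it, so n = 4.

4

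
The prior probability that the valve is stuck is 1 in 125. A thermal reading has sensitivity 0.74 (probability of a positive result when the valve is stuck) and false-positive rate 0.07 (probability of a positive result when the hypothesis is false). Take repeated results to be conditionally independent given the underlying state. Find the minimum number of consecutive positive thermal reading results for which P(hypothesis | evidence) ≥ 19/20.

4

Prior odds = 0.008/0.992 = 1/124.
Likelihood ratio of a positive result = 0.74/0.07 = 74/7.
Target odds: 0.95 ÷ 0.05 = 19.
Need (1/124) × (74/7)ⁿ ≥ 19, i.e. (74/7)ⁿ ≥ 2356.
(74/7)³ = 405224/343 falls short of 2356 but (74/7)⁴ = 29986576/2401 reaches it, so n = 4.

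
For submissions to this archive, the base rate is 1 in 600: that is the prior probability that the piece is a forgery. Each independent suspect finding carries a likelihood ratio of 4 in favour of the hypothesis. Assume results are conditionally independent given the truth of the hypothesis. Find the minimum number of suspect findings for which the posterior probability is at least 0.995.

9

Prior odds = (1/600)/(599/600) = 1/599.
Likelihood ratio per suspect finding = 4.
Target posterior odds = 0.995/0.005 = 199.
Need (1/599) × 4ⁿ ≥ 199, i.e. 4ⁿ ≥ 119201.
4⁸ = 65536 falls short of 119201 but 4⁹ = 262144 reaches it, so n = 9.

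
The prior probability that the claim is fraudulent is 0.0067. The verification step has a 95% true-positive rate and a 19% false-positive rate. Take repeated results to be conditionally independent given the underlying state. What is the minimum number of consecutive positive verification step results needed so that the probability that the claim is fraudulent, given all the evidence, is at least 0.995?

7

Prior odds: 0.0067 ÷ 0.9933 = 67/9933.
Likelihood ratio of a positive result = 0.95/0.19 = 5.
Target posterior odds = 0.995/0.005 = 199.
Require 5ⁿ ≥ 199 ÷ (67/9933) = 1976667/67.
5⁶ = 15625 falls short of 1976667/67 but 5⁷ = 78125 reaches it, so n = 7.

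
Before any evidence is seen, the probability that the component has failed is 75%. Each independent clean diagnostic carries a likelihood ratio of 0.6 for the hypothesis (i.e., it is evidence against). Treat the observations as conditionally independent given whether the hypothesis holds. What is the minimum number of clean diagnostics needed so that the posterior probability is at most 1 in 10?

7

Prior odds: 0.75 ÷ 0.25 = 3.
Likelihood ratio per clean diagnostic = 0.6.
Target odds: 0.1 ÷ 0.9 = 1/9.
Need 3 × 0.6ⁿ ≤ 1/9, i.e. 0.6ⁿ ≤ 1/27.
0.6⁶ = 729/15625 is still above 1/27 but 0.6⁷ = 2187/78125 is at or below it, so n = 7.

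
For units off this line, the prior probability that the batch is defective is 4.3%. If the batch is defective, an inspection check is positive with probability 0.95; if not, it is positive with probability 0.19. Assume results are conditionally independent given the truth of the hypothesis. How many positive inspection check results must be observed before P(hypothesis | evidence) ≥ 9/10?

Prior odds: 0.043 ÷ 0.957 = 43/957.
Likelihood ratio of a positive = 0.95/0.19 = 5.
Target odds: 0.9 ÷ 0.1 = 9.
Require 5ⁿ ≥ 9 ÷ (43/957) = 8613/43.
5³ = 125 falls short of 8613/43 but 5⁴ = 625 reaches it, so n = 4.

4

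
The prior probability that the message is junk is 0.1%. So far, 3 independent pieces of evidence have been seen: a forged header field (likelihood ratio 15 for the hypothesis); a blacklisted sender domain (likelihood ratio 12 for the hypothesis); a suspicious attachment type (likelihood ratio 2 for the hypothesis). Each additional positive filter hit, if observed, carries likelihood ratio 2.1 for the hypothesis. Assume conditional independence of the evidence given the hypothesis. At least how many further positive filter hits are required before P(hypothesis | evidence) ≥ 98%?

Prior odds = 0.001/0.999 = 1/999.
Combined Bayes factor of the evidence already in hand = 15 × 12 × 2 = 360.
Odds after that evidence = (1/999) × 360 = 40/111.
Target odds = 0.98/0.02 = 49.
Need 2.1ⁿ ≥ 49 ÷ (40/111) = 135.975.
2.1⁶ = 85766121/1000000 falls short of 135.975 but 2.1⁷ ≈180.109 reaches it, so n = 7.

7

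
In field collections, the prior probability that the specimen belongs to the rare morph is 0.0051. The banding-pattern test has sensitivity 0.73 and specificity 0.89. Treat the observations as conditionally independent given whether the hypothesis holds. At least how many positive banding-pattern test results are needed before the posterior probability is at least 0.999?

7

Prior odds: 0.0051 ÷ 0.9949 = 51/9949.
False-positive rate = 1 − 0.89 = 0.11; likelihood ratio of a positive = 0.73/0.11 = 73/11.
Target odds: 0.999 ÷ 0.001 = 999.
Need (51/9949) × (73/11)ⁿ ≥ 999, i.e. (73/11)ⁿ ≥ 3313017/17.
(73/11)⁶ ≈85424.2 falls short of 3313017/17 but (73/11)⁷ ≈566906 reaches it, so n = 7.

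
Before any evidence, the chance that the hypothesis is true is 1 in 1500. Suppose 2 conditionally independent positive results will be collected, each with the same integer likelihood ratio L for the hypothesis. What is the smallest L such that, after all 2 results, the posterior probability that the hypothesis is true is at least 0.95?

169

Prior odds = (1/1500)/(1499/1500) = 1/1499.
Target odds = 0.95/0.05 = 19.
Need L² ≥ 19 ÷ (1/1499) = 28481.
168² = 28224 < 28481 ≤ 28561 = 169², so L = 169.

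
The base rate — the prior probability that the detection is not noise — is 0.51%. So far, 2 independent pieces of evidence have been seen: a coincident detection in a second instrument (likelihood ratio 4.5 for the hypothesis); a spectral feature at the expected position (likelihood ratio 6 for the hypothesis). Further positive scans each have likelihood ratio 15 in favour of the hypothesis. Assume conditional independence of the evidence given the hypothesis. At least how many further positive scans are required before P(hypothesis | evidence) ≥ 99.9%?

4

Prior odds = 0.0051/0.9949 = 51/9949.
Combined Bayes factor of the evidence already in hand = 4.5 × 6 = 27.
Odds after that evidence = (51/9949) × 27 = 1377/9949.
Target odds = 0.999/0.001 = 999.
Need 15ⁿ ≥ 999 ÷ (1377/9949) = 368113/51.
15³ = 3375 falls short of 368113/51 but 15⁴ = 50625 reaches it, so n = 4.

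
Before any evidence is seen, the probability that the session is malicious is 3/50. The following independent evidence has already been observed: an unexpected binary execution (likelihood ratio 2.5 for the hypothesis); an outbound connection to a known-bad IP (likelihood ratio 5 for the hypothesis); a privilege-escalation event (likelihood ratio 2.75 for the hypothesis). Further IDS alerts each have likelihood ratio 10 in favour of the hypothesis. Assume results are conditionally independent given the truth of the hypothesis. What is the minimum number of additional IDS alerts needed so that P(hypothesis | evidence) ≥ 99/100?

Prior odds = 0.06/0.94 = 3/47.
Combined Bayes factor of the evidence already in hand = 2.5 × 5 × 2.75 = 34.375.
Odds after that evidence = (3/47) × 34.375 = 825/376.
Target odds = 0.99/0.01 = 99.
Need 10ⁿ ≥ 99 ÷ (825/376) = 45.12.
10¹ = 10 falls short of 45.12 but 10² = 100 reaches it, so n = 2.

2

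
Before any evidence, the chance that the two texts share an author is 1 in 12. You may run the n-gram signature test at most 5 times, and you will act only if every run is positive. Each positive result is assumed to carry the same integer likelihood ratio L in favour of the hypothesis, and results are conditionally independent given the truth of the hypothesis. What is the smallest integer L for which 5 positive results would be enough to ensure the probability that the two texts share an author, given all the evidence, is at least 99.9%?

7

Prior odds = (1/12)/(11/12) = 1/11.
Target odds = 0.999/0.001 = 999.
Need L⁵ ≥ 999 ÷ (1/11) = 10989.
6⁵ = 7776 < 10989 ≤ 16807 = 7⁵, so L = 7.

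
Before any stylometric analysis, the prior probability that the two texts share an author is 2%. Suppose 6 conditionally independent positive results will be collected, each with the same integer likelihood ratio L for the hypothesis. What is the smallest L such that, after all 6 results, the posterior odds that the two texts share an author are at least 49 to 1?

4

Prior odds = 0.02/0.98 = 1/49.
Target odds = 49.
Need L⁶ ≥ 49 ÷ (1/49) = 2401.
3⁶ = 729 < 2401 ≤ 4096 = 4⁶, so L = 4.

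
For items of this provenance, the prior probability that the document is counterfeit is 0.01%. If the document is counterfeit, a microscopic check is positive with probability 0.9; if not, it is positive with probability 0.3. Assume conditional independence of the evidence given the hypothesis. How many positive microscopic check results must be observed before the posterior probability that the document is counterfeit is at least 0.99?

Prior odds: 0.0001 ÷ 0.9999 = 1/9999.
Likelihood ratio of a positive = 0.9/0.3 = 3.
Target odds: 0.99 ÷ 0.01 = 99.
Require 3ⁿ ≥ 99 ÷ (1/9999) = 989901.
3¹² = 531441 falls short of 989901 but 3¹³ = 1594323 reaches it, so n = 13.

13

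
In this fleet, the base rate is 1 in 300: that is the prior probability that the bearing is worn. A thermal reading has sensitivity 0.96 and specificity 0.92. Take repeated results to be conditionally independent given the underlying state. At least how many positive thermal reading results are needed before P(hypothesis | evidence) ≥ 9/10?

Prior odds = (1/300)/(299/300) = 1/299.
False-positive rate = 1 − 0.92 = 0.08; likelihood ratio of a positive = 0.96/0.08 = 12.
Target posterior odds = 0.9/0.1 = 9.
Require 12ⁿ ≥ 9 ÷ (1/299) = 2691.
12³ = 1728 falls short of 2691 but 12⁴ = 20736 reaches it, so n = 4.

4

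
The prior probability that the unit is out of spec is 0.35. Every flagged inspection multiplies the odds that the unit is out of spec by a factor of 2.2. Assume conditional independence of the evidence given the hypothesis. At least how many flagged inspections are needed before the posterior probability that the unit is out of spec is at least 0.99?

7

Prior odds: 0.35 ÷ 0.65 = 7/13.
Likelihood ratio per flagged inspection = 2.2.
Target odds: 0.99 ÷ 0.01 = 99.
Require 2.2ⁿ ≥ 99 ÷ (7/13) = 1287/7.
2.2⁶ = 1771561/15625 falls short of 1287/7 but 2.2⁷ = 19487171/78125 reaches it, so n = 7.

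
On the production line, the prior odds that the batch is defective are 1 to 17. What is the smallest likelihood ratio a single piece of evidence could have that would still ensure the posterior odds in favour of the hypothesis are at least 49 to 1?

833

Prior odds = 1/17.
Target odds = 49.
Required Bayes factor = 49 ÷ (1/17) = 833.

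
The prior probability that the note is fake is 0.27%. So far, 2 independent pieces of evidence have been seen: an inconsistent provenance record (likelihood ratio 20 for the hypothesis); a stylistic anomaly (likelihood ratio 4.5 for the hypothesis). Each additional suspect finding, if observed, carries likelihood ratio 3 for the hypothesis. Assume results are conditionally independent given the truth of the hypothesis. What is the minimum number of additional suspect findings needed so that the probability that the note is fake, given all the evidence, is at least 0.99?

6

Prior odds = 0.0027/0.9973 = 27/9973.
Combined Bayes factor of the evidence already in hand = 20 × 4.5 = 90.
Odds after that evidence = (27/9973) × 90 = 2430/9973.
Target odds = 0.99/0.01 = 99.
Need 3ⁿ ≥ 99 ÷ (2430/9973) = 109703/270.
3⁵ = 243 falls short of 109703/270 but 3⁶ = 729 reaches it, so n = 6.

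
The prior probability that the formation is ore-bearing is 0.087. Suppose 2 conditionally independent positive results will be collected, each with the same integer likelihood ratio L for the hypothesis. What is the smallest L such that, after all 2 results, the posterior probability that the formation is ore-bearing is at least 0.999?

Prior odds = 0.087/0.913 = 87/913.
Target odds = 0.999/0.001 = 999.
Need L² ≥ 999 ÷ (87/913) = 304029/29.
102² = 10404 < 304029/29 ≤ 10609 = 103², so L = 103.

103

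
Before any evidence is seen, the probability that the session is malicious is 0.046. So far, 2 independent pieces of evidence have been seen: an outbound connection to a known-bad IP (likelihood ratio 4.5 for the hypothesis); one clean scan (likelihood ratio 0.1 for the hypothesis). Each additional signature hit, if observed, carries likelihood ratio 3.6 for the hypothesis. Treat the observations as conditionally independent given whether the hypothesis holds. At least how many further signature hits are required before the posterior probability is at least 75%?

Prior odds = 0.046/0.954 = 23/477.
Combined Bayes factor of the evidence already in hand = 4.5 × 0.1 = 0.45.
Odds after that evidence = (23/477) × 0.45 = 23/1060.
Target odds = 0.75/0.25 = 3.
Need 3.6ⁿ ≥ 3 ÷ (23/1060) = 3180/23.
3.6³ = 46.656 falls short of 3180/23 but 3.6⁴ = 167.9616 reaches it, so n = 4.

4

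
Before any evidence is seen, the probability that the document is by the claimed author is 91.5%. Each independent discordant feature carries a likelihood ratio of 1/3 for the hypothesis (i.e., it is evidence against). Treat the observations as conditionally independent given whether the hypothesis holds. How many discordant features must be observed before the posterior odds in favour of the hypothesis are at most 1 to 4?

Prior odds: 0.915 ÷ 0.085 = 183/17.
Likelihood ratio per discordant feature = 1/3.
Target odds = 0.25.
Need (183/17) × (1/3)ⁿ ≤ 0.25, i.e. (1/3)ⁿ ≤ 17/732.
(1/3)³ = 1/27 is still above 17/732 but (1/3)⁴ = 1/81 is at or below it, so n = 4.

4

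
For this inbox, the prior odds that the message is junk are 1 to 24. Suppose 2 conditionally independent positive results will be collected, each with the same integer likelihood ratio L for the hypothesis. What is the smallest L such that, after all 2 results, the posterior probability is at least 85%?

12

Prior odds = 1/24.
Target odds = 0.85/0.15 = 17/3.
Need L² ≥ 17/3 ÷ (1/24) = 136.
11² = 121 < 136 ≤ 144 = 12², so L = 12.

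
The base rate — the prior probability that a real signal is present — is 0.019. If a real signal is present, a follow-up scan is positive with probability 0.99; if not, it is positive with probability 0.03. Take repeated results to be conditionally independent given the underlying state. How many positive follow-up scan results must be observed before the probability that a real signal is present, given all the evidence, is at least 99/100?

Prior odds: 0.019 ÷ 0.981 = 19/981.
Likelihood ratio of a positive = 0.99/0.03 = 33.
Target posterior odds = 0.99/0.01 = 99.
Need (19/981) × 33ⁿ ≥ 99, i.e. 33ⁿ ≥ 97119/19.
33² = 1089 falls short of 97119/19 but 33³ = 35937 reaches it, so n = 3.

3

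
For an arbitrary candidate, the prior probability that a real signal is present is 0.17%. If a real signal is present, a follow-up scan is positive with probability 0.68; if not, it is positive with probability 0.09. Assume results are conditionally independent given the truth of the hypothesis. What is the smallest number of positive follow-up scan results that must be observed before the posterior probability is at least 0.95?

5

Prior odds = 0.0017/0.9983 = 17/9983.
Likelihood ratio of a positive = 0.68/0.09 = 68/9.
Target odds: 0.95 ÷ 0.05 = 19.
Need (17/9983) × (68/9)ⁿ ≥ 19, i.e. (68/9)ⁿ ≥ 189677/17.
(68/9)⁴ = 21381376/6561 falls short of 189677/17 but (68/9)⁵ ≈24622.5 reaches it, so n = 5.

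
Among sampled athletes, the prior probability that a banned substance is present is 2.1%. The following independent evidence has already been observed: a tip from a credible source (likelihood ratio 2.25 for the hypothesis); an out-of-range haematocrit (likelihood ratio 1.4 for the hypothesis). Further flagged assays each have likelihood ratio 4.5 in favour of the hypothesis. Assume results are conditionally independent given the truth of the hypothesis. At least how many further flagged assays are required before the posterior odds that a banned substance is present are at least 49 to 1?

Prior odds = 0.021/0.979 = 21/979.
Combined Bayes factor of the evidence already in hand = 2.25 × 1.4 = 3.15.
Odds after that evidence = (21/979) × 3.15 = 1323/19580.
Target odds = 49.
Need 4.5ⁿ ≥ 49 ÷ (1323/19580) = 19580/27.
4.5⁴ = 410.0625 falls short of 19580/27 but 4.5⁵ = 1845.28125 reaches it, so n = 5.

5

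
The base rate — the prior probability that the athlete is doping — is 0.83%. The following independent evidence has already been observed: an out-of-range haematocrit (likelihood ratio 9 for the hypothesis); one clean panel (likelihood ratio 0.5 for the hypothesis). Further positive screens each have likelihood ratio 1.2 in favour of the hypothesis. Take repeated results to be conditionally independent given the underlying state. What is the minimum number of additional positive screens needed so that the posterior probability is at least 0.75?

25

Prior odds = 0.0083/0.9917 = 83/9917.
Combined Bayes factor of the evidence already in hand = 9 × 0.5 = 4.5.
Odds after that evidence = (83/9917) × 4.5 = 747/19834.
Target odds = 0.75/0.25 = 3.
Need 1.2ⁿ ≥ 3 ÷ (747/19834) = 19834/249.
1.2²⁴ ≈79.4968 falls short of 19834/249 but 1.2²⁵ ≈95.3962 reaches it, so n = 25.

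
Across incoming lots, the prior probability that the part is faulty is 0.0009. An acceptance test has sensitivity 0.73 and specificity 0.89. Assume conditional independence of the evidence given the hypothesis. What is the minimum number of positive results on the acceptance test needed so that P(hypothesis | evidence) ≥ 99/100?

7

Prior odds = 0.0009/0.9991 = 9/9991.
False-positive rate = 1 − 0.89 = 0.11; likelihood ratio of a positive = 0.73/0.11 = 73/11.
Target odds: 0.99 ÷ 0.01 = 99.
Need (9/9991) × (73/11)ⁿ ≥ 99, i.e. (73/11)ⁿ ≥ 109901.
(73/11)⁶ ≈85424.2 falls short of 109901 but (73/11)⁷ ≈566906 reaches it, so n = 7.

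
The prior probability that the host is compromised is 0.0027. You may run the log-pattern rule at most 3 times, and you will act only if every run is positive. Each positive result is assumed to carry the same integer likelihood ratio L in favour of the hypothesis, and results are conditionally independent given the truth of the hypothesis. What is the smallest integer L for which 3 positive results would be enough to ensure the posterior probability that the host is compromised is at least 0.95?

20

Prior odds = 0.0027/0.9973 = 27/9973.
Target odds = 0.95/0.05 = 19.
Need L³ ≥ 19 ÷ (27/9973) = 189487/27.
19³ = 6859 < 189487/27 ≤ 8000 = 20³, so L = 20.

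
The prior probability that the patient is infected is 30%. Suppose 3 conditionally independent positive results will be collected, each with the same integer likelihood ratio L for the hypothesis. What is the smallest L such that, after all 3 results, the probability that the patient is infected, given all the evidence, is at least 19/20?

4

Prior odds = 0.3/0.7 = 3/7.
Target odds = 0.95/0.05 = 19.
Need L³ ≥ 19 ÷ (3/7) = 133/3.
3³ = 27 < 133/3 ≤ 64 = 4³, so L = 4.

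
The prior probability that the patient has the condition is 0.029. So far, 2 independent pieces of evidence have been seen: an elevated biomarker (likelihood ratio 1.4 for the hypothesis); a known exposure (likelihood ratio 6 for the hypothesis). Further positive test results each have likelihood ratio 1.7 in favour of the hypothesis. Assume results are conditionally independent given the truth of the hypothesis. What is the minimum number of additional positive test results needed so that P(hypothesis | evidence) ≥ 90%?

7

Prior odds = 0.029/0.971 = 29/971.
Combined Bayes factor of the evidence already in hand = 1.4 × 6 = 8.4.
Odds after that evidence = (29/971) × 8.4 = 1218/4855.
Target odds = 0.9/0.1 = 9.
Need 1.7ⁿ ≥ 9 ÷ (1218/4855) = 14565/406.
1.7⁶ = 24137569/1000000 falls short of 14565/406 but 1.7⁷ = 410338673/10000000 reaches it, so n = 7.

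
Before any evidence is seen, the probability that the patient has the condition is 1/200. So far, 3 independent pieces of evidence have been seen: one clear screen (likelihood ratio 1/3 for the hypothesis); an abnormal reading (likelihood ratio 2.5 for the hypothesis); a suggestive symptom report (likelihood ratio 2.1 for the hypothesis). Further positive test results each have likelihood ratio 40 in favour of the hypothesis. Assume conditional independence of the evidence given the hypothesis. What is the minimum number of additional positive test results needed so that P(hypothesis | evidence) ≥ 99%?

3

Prior odds = 0.005/0.995 = 1/199.
Combined Bayes factor of the evidence already in hand = (1/3) × 2.5 × 2.1 = 1.75.
Odds after that evidence = (1/199) × 1.75 = 7/796.
Target odds = 0.99/0.01 = 99.
Need 40ⁿ ≥ 99 ÷ (7/796) = 78804/7.
40² = 1600 falls short of 78804/7 but 40³ = 64000 reaches it, so n = 3.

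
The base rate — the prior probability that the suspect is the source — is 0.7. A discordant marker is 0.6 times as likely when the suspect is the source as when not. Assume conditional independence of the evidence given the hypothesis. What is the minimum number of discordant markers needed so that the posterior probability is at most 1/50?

Prior odds = 0.7/0.3 = 7/3.
Likelihood ratio per discordant marker = 0.6.
Target posterior odds = 0.02/0.98 = 1/49.
Require 0.6ⁿ ≤ 1/49 ÷ (7/3) = 3/343.
0.6⁹ = 19683/1953125 is still above 3/343 but 0.6¹⁰ = 59049/9765625 is at or below it, so n = 10.

10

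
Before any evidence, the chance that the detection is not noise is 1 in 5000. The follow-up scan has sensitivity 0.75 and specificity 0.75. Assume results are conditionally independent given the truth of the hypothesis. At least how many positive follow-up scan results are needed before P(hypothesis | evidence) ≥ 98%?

Prior odds = 0.0002/0.9998 = 1/4999.
False-positive rate = 1 − 0.75 = 0.25; likelihood ratio of a positive = 0.75/0.25 = 3.
Target odds: 0.98 ÷ 0.02 = 49.
Need (1/4999) × 3ⁿ ≥ 49, i.e. 3ⁿ ≥ 244951.
3¹¹ = 177147 falls short of 244951 but 3¹² = 531441 reaches it, so n = 12.

12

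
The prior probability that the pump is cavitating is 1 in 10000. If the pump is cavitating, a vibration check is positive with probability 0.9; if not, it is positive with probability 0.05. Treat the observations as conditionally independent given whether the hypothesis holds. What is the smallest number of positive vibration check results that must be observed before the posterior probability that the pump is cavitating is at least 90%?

4

Prior odds = 0.0001/0.9999 = 1/9999.
Likelihood ratio of a positive = 0.9/0.05 = 18.
Target posterior odds = 0.9/0.1 = 9.
Need (1/9999) × 18ⁿ ≥ 9, i.e. 18ⁿ ≥ 89991.
18³ = 5832 falls short of 89991 but 18⁴ = 104976 reaches it, so n = 4.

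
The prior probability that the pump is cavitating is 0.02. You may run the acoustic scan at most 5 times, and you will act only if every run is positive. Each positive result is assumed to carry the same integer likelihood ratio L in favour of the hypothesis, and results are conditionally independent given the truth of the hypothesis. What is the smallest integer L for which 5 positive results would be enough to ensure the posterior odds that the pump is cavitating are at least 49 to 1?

5

Prior odds = 0.02/0.98 = 1/49.
Target odds = 49.
Need L⁵ ≥ 49 ÷ (1/49) = 2401.
4⁵ = 1024 < 2401 ≤ 3125 = 5⁵, so L = 5.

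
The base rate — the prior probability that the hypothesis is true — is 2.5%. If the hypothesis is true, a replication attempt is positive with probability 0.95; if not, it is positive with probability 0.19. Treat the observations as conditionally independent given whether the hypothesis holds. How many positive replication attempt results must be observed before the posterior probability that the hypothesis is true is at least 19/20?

5

Prior odds: 0.025 ÷ 0.975 = 1/39.
Likelihood ratio of a positive = 0.95/0.19 = 5.
Target odds: 0.95 ÷ 0.05 = 19.
Require 5ⁿ ≥ 19 ÷ (1/39) = 741.
5⁴ = 625 falls short of 741 but 5⁵ = 3125 reaches it, so n = 5.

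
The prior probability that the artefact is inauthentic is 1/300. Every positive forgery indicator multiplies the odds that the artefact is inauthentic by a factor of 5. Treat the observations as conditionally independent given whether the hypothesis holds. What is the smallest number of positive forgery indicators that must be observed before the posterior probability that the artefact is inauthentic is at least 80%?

5

Prior odds: (1/300) ÷ (299/300) = 1/299.
Likelihood ratio per positive forgery indicator = 5.
Target odds: 0.8 ÷ 0.2 = 4.
Need (1/299) × 5ⁿ ≥ 4, i.e. 5ⁿ ≥ 1196.
5⁴ = 625 falls short of 1196 but 5⁵ = 3125 reaches it, so n = 5.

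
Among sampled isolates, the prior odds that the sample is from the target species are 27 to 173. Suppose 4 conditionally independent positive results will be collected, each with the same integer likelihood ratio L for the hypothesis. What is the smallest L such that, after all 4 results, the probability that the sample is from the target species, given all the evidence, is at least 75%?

Prior odds = 27/173.
Target odds = 0.75/0.25 = 3.
Need L⁴ ≥ 3 ÷ (27/173) = 173/9.
2⁴ = 16 < 173/9 ≤ 81 = 3⁴, so L = 3.

3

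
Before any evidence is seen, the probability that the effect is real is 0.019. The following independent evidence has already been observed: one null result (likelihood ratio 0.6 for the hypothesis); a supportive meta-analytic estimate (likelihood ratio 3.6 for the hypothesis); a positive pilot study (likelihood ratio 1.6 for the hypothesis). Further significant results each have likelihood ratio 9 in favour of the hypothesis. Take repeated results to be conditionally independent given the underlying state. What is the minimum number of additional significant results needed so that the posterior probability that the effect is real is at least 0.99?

4

Prior odds = 0.019/0.981 = 19/981.
Combined Bayes factor of the evidence already in hand = 0.6 × 3.6 × 1.6 = 3.456.
Odds after that evidence = (19/981) × 3.456 = 912/13625.
Target odds = 0.99/0.01 = 99.
Need 9ⁿ ≥ 99 ÷ (912/13625) = 449625/304.
9³ = 729 falls short of 449625/304 but 9⁴ = 6561 reaches it, so n = 4.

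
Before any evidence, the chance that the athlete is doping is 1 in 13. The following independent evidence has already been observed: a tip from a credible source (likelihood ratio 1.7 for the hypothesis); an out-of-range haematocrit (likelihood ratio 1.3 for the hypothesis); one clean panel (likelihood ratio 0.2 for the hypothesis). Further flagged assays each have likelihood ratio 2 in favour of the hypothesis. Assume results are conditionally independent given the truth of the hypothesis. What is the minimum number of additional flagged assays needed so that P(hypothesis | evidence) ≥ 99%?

12

Prior odds = (1/13)/(12/13) = 1/12.
Combined Bayes factor of the evidence already in hand = 1.7 × 1.3 × 0.2 = 0.442.
Odds after that evidence = (1/12) × 0.442 = 221/6000.
Target odds = 0.99/0.01 = 99.
Need 2ⁿ ≥ 99 ÷ (221/6000) = 594000/221.
2¹¹ = 2048 falls short of 594000/221 but 2¹² = 4096 reaches it, so n = 12.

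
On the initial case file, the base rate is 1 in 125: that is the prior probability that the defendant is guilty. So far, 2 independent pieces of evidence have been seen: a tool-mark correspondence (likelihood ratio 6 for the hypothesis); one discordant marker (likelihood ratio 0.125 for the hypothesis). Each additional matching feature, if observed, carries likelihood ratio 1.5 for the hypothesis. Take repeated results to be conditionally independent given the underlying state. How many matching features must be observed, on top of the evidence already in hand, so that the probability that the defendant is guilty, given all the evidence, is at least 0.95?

Prior odds = 0.008/0.992 = 1/124.
Combined Bayes factor of the evidence already in hand = 6 × 0.125 = 0.75.
Odds after that evidence = (1/124) × 0.75 = 3/496.
Target odds = 0.95/0.05 = 19.
Need 1.5ⁿ ≥ 19 ÷ (3/496) = 9424/3.
1.5¹⁹ ≈2216.84 falls short of 9424/3 but 1.5²⁰ ≈3325.26 reaches it, so n = 20.

20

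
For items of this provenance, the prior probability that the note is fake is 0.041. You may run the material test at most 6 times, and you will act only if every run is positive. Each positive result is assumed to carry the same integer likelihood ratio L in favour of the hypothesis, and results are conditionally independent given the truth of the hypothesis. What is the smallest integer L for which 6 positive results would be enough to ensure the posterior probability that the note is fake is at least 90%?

Prior odds = 0.041/0.959 = 41/959.
Target odds = 0.9/0.1 = 9.
Need L⁶ ≥ 9 ÷ (41/959) = 8631/41.
2⁶ = 64 < 8631/41 ≤ 729 = 3⁶, so L = 3.

3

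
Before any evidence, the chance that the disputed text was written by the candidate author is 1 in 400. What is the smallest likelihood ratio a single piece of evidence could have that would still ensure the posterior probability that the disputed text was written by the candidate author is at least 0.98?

Prior odds = 0.0025/0.9975 = 1/399.
Target odds = 0.98/0.02 = 49.
Required Bayes factor = 49 ÷ (1/399) = 19551.

19551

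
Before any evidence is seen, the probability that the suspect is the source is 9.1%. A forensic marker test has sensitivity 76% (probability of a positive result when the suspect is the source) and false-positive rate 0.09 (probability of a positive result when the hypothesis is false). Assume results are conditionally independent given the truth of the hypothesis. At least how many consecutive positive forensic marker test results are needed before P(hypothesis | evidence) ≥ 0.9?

3

Prior odds = 0.091/0.909 = 91/909.
Likelihood ratio of a positive result = 0.76/0.09 = 76/9.
Target odds: 0.9 ÷ 0.1 = 9.
Need (91/909) × (76/9)ⁿ ≥ 9, i.e. (76/9)ⁿ ≥ 8181/91.
(76/9)² = 5776/81 falls short of 8181/91 but (76/9)³ = 438976/729 reaches it, so n = 3.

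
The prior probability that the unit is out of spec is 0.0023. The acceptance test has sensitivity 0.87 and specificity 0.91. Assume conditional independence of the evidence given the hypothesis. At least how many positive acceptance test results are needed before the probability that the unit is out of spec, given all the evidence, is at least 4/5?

Prior odds: 0.0023 ÷ 0.9977 = 23/9977.
False-positive rate = 1 − 0.91 = 0.09; likelihood ratio of a positive = 0.87/0.09 = 29/3.
Target posterior odds = 0.8/0.2 = 4.
Require (29/3)ⁿ ≥ 4 ÷ (23/9977) = 39908/23.
(29/3)³ = 24389/27 falls short of 39908/23 but (29/3)⁴ = 707281/81 reaches it, so n = 4.

4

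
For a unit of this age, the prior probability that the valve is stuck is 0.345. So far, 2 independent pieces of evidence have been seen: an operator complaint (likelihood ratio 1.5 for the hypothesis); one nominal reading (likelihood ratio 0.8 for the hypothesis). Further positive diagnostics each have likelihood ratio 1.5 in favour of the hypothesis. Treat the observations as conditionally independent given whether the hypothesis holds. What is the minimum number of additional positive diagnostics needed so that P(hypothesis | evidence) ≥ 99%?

13

Prior odds = 0.345/0.655 = 69/131.
Combined Bayes factor of the evidence already in hand = 1.5 × 0.8 = 1.2.
Odds after that evidence = (69/131) × 1.2 = 414/655.
Target odds = 0.99/0.01 = 99.
Need 1.5ⁿ ≥ 99 ÷ (414/655) = 7205/46.
1.5¹² = 531441/4096 falls short of 7205/46 but 1.5¹³ = 1594323/8192 reaches it, so n = 13.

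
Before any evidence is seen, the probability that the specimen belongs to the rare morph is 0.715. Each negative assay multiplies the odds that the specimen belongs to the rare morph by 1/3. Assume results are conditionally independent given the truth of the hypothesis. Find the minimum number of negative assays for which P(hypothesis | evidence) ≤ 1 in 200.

Prior odds = 0.715/0.285 = 143/57.
Likelihood ratio per negative assay = 1/3.
Target odds: 0.005 ÷ 0.995 = 1/199.
Require (1/3)ⁿ ≤ 1/199 ÷ (143/57) = 57/28457.
(1/3)⁵ = 1/243 is still above 57/28457 but (1/3)⁶ = 1/729 is at or below it, so n = 6.

6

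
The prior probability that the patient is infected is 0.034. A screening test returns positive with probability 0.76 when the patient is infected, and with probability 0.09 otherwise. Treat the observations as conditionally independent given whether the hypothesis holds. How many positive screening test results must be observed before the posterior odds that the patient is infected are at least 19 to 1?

Prior odds: 0.034 ÷ 0.966 = 17/483.
Likelihood ratio of a positive result = 0.76/0.09 = 76/9.
Target odds = 19.
Need (17/483) × (76/9)ⁿ ≥ 19, i.e. (76/9)ⁿ ≥ 9177/17.
(76/9)² = 5776/81 falls short of 9177/17 but (76/9)³ = 438976/729 reaches it, so n = 3.

3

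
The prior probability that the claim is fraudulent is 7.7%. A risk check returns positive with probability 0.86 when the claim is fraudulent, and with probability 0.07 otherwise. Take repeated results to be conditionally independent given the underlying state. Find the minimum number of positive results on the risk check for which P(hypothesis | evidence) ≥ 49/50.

Prior odds: 0.077 ÷ 0.923 = 77/923.
Likelihood ratio of a positive result = 0.86/0.07 = 86/7.
Target posterior odds = 0.98/0.02 = 49.
Require (86/7)ⁿ ≥ 49 ÷ (77/923) = 6461/11.
(86/7)² = 7396/49 falls short of 6461/11 but (86/7)³ = 636056/343 reaches it, so n = 3.

3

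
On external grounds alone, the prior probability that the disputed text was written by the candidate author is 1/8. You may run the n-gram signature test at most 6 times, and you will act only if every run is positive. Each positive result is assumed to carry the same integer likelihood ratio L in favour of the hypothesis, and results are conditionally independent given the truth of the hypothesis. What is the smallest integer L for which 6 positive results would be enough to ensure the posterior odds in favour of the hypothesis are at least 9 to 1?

Prior odds = 0.125/0.875 = 1/7.
Target odds = 9.
Need L⁶ ≥ 9 ÷ (1/7) = 63.
1⁶ = 1 < 63 ≤ 64 = 2⁶, so L = 2.

2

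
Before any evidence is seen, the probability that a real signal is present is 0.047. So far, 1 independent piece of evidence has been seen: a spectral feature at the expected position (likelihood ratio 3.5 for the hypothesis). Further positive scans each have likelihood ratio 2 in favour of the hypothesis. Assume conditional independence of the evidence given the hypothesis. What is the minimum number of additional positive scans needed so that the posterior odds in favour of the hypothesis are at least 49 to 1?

Prior odds = 0.047/0.953 = 47/953.
Bayes factor of the evidence already in hand = 3.5.
Odds after that evidence = (47/953) × 3.5 = 329/1906.
Target odds = 49.
Need 2ⁿ ≥ 49 ÷ (329/1906) = 13342/47.
2⁸ = 256 falls short of 13342/47 but 2⁹ = 512 reaches it, so n = 9.

9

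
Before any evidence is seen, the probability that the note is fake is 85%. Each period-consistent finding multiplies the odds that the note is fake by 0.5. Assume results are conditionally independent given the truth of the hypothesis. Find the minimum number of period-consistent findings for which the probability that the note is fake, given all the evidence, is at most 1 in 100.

10

Prior odds = 0.85/0.15 = 17/3.
Likelihood ratio per period-consistent finding = 0.5.
Target odds: 0.01 ÷ 0.99 = 1/99.
Require 0.5ⁿ ≤ 1/99 ÷ (17/3) = 1/561.
0.5⁹ = 0.001953125 is still above 1/561 but 0.5¹⁰ = 1/1024 is at or below it, so n = 10.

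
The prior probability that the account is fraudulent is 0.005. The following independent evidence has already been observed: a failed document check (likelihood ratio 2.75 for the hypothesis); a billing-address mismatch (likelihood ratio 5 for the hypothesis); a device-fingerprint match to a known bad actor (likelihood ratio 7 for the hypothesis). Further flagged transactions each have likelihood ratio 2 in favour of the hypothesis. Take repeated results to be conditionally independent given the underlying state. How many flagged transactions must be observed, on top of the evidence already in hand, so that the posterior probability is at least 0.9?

Prior odds = 0.005/0.995 = 1/199.
Combined Bayes factor of the evidence already in hand = 2.75 × 5 × 7 = 96.25.
Odds after that evidence = (1/199) × 96.25 = 385/796.
Target odds = 0.9/0.1 = 9.
Need 2ⁿ ≥ 9 ÷ (385/796) = 7164/385.
2⁴ = 16 falls short of 7164/385 but 2⁵ = 32 reaches it, so n = 5.

5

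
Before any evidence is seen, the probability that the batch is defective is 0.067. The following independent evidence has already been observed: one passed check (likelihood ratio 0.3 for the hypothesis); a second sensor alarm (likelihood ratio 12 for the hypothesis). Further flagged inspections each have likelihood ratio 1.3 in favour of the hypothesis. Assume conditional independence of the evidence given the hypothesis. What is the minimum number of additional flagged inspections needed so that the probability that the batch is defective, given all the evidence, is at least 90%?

Prior odds = 0.067/0.933 = 67/933.
Combined Bayes factor of the evidence already in hand = 0.3 × 12 = 3.6.
Odds after that evidence = (67/933) × 3.6 = 402/1555.
Target odds = 0.9/0.1 = 9.
Need 1.3ⁿ ≥ 9 ÷ (402/1555) = 4665/134.
1.3¹³ ≈30.2875 falls short of 4665/134 but 1.3¹⁴ ≈39.3738 reaches it, so n = 14.

14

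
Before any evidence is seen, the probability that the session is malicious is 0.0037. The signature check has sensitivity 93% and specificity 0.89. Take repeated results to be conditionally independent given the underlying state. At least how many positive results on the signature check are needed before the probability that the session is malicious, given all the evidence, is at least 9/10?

4

Prior odds: 0.0037 ÷ 0.9963 = 37/9963.
False-positive rate = 1 − 0.89 = 0.11; likelihood ratio of a positive = 0.93/0.11 = 93/11.
Target posterior odds = 0.9/0.1 = 9.
Require (93/11)ⁿ ≥ 9 ÷ (37/9963) = 89667/37.
(93/11)³ = 804357/1331 falls short of 89667/37 but (93/11)⁴ = 74805201/14641 reaches it, so n = 4.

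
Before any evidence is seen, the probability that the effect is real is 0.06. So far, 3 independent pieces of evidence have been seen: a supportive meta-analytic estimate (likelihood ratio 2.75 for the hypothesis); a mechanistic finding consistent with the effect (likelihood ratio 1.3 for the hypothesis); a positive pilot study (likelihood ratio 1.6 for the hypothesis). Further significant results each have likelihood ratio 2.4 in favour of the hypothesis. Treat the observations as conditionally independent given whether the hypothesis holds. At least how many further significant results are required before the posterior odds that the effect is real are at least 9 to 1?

4

Prior odds = 0.06/0.94 = 3/47.
Combined Bayes factor of the evidence already in hand = 2.75 × 1.3 × 1.6 = 5.72.
Odds after that evidence = (3/47) × 5.72 = 429/1175.
Target odds = 9.
Need 2.4ⁿ ≥ 9 ÷ (429/1175) = 3525/143.
2.4³ = 13.824 falls short of 3525/143 but 2.4⁴ = 33.1776 reaches it, so n = 4.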